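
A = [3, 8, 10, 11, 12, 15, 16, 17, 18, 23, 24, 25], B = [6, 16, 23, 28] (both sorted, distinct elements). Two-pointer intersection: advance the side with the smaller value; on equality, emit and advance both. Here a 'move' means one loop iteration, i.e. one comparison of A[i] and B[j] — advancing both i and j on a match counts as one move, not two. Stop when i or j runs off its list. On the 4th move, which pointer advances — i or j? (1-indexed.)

[i=1,j=1] 3<6 → i++
[i=2,j=1] 8>6 → j++
[i=2,j=2] 8<16 → i++
[i=3,j=2] 10<16 → i++

i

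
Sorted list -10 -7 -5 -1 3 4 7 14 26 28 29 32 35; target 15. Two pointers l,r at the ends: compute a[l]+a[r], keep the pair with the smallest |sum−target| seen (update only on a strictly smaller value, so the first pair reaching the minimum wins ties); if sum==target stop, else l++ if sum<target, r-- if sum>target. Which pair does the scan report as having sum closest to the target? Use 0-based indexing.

l=0 r=12: -10+35=25 d=10 *, r--
l=0 r=11: -10+32=22 d=7 *, r--
l=0 r=10: -10+29=19 d=4 *, r--
l=0 r=9: -10+28=18 d=3 *, r--
l=0 r=8: -10+26=16 d=1 *, r--
l=0 r=7: -10+14=4 d=11, l++
l=1 r=7: -7+14=7 d=8, l++
l=2 r=7: -5+14=9 d=6, l++
l=3 r=7: -1+14=13 d=2, l++
l=4 r=7: 3+14=17 d=2, r--
l=4 r=6: 3+7=10 d=5, l++
l=5 r=6: 4+7=11 d=4, l++

pair (-10, 26) with sum 16 (|Δ|=1)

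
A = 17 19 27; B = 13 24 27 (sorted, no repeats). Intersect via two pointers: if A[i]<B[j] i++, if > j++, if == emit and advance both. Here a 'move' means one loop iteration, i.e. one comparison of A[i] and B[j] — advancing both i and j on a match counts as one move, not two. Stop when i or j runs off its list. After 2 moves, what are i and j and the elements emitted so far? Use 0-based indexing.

i=1, j=1, emitted=[]

i=0 j=0: 17>13, j++
i=0 j=1: 17<24, i++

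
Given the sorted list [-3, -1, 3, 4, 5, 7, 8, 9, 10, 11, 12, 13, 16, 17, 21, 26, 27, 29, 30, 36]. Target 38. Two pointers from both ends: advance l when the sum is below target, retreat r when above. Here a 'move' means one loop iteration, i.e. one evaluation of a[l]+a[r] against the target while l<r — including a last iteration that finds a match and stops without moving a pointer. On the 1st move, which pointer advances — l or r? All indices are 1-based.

l

[1,20] -3+36=33 <38 → l++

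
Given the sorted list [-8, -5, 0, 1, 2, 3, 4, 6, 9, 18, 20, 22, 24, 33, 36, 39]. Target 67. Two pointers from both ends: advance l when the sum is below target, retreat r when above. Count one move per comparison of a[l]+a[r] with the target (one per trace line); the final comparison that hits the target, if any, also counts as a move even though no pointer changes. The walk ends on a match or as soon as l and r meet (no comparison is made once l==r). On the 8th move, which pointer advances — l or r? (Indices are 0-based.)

l

l=0 r=15: -8+39=31 <67, l++
l=1 r=15: -5+39=34 <67, l++
l=2 r=15: 0+39=39 <67, l++
l=3 r=15: 1+39=40 <67, l++
l=4 r=15: 2+39=41 <67, l++
l=5 r=15: 3+39=42 <67, l++
l=6 r=15: 4+39=43 <67, l++
l=7 r=15: 6+39=45 <67, l++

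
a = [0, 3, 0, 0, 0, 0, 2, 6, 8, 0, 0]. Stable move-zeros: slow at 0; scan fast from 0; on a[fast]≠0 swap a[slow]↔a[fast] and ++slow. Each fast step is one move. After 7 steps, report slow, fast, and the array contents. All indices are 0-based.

slow=2, fast=7, a=[3, 2, 0, 0, 0, 0, 0, 6, 8, 0, 0]

slow=0 fast=0: a[fast]=0, fast++
slow=0 fast=1: a[fast]=3≠0 swap→a[0]=3, slow++,fast++
slow=1 fast=2: a[fast]=0, fast++
slow=1 fast=3: a[fast]=0, fast++
slow=1 fast=4: a[fast]=0, fast++
slow=1 fast=5: a[fast]=0, fast++
slow=1 fast=6: a[fast]=2≠0 swap→a[1]=2, slow++,fast++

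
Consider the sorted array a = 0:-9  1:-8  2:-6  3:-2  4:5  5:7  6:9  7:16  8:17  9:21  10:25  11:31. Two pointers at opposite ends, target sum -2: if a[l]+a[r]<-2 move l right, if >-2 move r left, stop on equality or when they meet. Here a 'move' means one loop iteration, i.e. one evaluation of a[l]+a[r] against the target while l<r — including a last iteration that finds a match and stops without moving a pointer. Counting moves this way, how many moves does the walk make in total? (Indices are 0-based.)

7 moves

l=0 r=11: -9+31=22 >-2, r--
l=0 r=10: -9+25=16 >-2, r--
l=0 r=9: -9+21=12 >-2, r--
l=0 r=8: -9+17=8 >-2, r--
l=0 r=7: -9+16=7 >-2, r--
l=0 r=6: -9+9=0 >-2, r--
l=0 r=5: -9+7=-2, found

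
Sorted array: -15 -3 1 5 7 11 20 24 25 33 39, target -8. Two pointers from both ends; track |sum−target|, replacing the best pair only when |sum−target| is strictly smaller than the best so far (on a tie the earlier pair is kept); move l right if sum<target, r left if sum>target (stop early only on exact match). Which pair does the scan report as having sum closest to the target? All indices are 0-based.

[0,10] -15+39=24 d=32 * → r--
[0,9] -15+33=18 d=26 * → r--
[0,8] -15+25=10 d=18 * → r--
[0,7] -15+24=9 d=17 * → r--
[0,6] -15+20=5 d=13 * → r--
[0,5] -15+11=-4 d=4 * → r--
[0,4] -15+7=-8 d=0 * → stop

pair (-15, 7) with sum -8 (|Δ|=0)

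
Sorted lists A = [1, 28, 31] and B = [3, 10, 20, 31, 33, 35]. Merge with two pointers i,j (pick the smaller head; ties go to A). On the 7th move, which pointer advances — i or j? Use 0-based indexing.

[i=0,j=0] A[i]=1<=B[j]=3 take 1 → i++
[i=1,j=0] A[i]=28>B[j]=3 take 3 → j++
[i=1,j=1] A[i]=28>B[j]=10 take 10 → j++
[i=1,j=2] A[i]=28>B[j]=20 take 20 → j++
[i=1,j=3] A[i]=28<=B[j]=31 take 28 → i++
[i=2,j=3] A[i]=31<=B[j]=31 take 31 → i++
[i=3,j=3] A done, take B[j]=31 → j++

j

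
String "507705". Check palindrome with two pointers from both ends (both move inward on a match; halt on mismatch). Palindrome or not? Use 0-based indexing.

palindrome

[0,5] '5'=='5' → l++,r--
[1,4] '0'=='0' → l++,r--
[2,3] '7'=='7' → l++,r--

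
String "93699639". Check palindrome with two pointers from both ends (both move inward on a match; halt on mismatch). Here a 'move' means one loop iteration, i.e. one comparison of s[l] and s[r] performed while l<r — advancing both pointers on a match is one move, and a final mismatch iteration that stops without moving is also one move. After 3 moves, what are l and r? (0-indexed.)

[0,7] '9'=='9' → l++,r--
[1,6] '3'=='3' → l++,r--
[2,5] '6'=='6' → l++,r--

l=3, r=4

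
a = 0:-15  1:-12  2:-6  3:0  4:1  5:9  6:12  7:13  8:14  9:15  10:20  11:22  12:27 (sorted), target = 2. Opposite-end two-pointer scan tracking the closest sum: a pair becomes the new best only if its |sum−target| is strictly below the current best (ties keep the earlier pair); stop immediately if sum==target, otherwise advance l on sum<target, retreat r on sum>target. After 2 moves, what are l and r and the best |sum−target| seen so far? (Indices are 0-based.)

[0,12] -15+27=12 d=10 * → r--
[0,11] -15+22=7 d=5 * → r--

l=0, r=10, best |Δ|=5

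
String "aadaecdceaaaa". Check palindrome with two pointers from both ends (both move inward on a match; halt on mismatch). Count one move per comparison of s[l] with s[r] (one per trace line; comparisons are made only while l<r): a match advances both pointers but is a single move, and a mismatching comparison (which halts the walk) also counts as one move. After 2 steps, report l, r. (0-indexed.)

l=0 r=12: 'a'=='a', l++,r--
l=1 r=11: 'a'=='a', l++,r--

l=2, r=10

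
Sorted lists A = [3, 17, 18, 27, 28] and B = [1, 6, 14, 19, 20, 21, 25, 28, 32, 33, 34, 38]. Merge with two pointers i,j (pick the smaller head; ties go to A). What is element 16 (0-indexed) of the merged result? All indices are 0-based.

merged[16] = 38

[i=0,j=0] A[i]=3>B[j]=1 take 1 → j++
[i=0,j=1] A[i]=3<=B[j]=6 take 3 → i++
[i=1,j=1] A[i]=17>B[j]=6 take 6 → j++
[i=1,j=2] A[i]=17>B[j]=14 take 14 → j++
[i=1,j=3] A[i]=17<=B[j]=19 take 17 → i++
[i=2,j=3] A[i]=18<=B[j]=19 take 18 → i++
[i=3,j=3] A[i]=27>B[j]=19 take 19 → j++
[i=3,j=4] A[i]=27>B[j]=20 take 20 → j++
[i=3,j=5] A[i]=27>B[j]=21 take 21 → j++
[i=3,j=6] A[i]=27>B[j]=25 take 25 → j++
[i=3,j=7] A[i]=27<=B[j]=28 take 27 → i++
[i=4,j=7] A[i]=28<=B[j]=28 take 28 → i++
[i=5,j=7] A done, take B[j]=28 → j++
[i=5,j=8] A done, take B[j]=32 → j++
[i=5,j=9] A done, take B[j]=33 → j++
[i=5,j=10] A done, take B[j]=34 → j++
[i=5,j=11] A done, take B[j]=38 → j++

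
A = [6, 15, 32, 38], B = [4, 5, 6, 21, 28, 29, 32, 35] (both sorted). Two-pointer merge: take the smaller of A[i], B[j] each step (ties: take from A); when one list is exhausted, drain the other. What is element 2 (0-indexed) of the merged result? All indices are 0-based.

i=0 j=0: A[i]=6>B[j]=4 take 4, j++
i=0 j=1: A[i]=6>B[j]=5 take 5, j++
i=0 j=2: A[i]=6<=B[j]=6 take 6, i++
i=1 j=2: A[i]=15>B[j]=6 take 6, j++
i=1 j=3: A[i]=15<=B[j]=21 take 15, i++
i=2 j=3: A[i]=32>B[j]=21 take 21, j++
i=2 j=4: A[i]=32>B[j]=28 take 28, j++
i=2 j=5: A[i]=32>B[j]=29 take 29, j++
i=2 j=6: A[i]=32<=B[j]=32 take 32, i++
i=3 j=6: A[i]=38>B[j]=32 take 32, j++
i=3 j=7: A[i]=38>B[j]=35 take 35, j++
i=3 j=8: B done, take A[i]=38, i++

merged[2] = 6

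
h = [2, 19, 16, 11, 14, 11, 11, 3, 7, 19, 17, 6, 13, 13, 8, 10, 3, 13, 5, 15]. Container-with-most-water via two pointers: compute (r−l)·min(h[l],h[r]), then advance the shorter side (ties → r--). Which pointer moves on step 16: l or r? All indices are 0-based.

r

[0,19] min(2,15)*19=38 best=38 * → l++
[1,19] min(19,15)*18=270 best=270 * → r--
[1,18] min(19,5)*17=85 best=270 → r--
[1,17] min(19,13)*16=208 best=270 → r--
[1,16] min(19,3)*15=45 best=270 → r--
[1,15] min(19,10)*14=140 best=270 → r--
[1,14] min(19,8)*13=104 best=270 → r--
[1,13] min(19,13)*12=156 best=270 → r--
[1,12] min(19,13)*11=143 best=270 → r--
[1,11] min(19,6)*10=60 best=270 → r--
[1,10] min(19,17)*9=153 best=270 → r--
[1,9] min(19,19)*8=152 best=270 → r--
[1,8] min(19,7)*7=49 best=270 → r--
[1,7] min(19,3)*6=18 best=270 → r--
[1,6] min(19,11)*5=55 best=270 → r--
[1,5] min(19,11)*4=44 best=270 → r--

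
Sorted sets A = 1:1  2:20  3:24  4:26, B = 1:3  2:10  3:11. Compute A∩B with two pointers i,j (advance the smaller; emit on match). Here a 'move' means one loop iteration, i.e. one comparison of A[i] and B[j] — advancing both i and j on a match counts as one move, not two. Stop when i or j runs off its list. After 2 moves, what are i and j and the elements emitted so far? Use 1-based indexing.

i=2, j=2, emitted=[]

[i=1,j=1] 1<3 → i++
[i=2,j=1] 20>3 → j++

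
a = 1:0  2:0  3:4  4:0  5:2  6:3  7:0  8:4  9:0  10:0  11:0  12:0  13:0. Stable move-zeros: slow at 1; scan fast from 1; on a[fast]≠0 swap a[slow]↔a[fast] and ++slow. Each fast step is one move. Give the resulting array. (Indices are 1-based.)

[4, 2, 3, 4, 0, 0, 0, 0, 0, 0, 0, 0, 0]

slow=1 fast=1: a[fast]=0, fast++
slow=1 fast=2: a[fast]=0, fast++
slow=1 fast=3: a[fast]=4≠0 swap→a[1]=4, slow++,fast++
slow=2 fast=4: a[fast]=0, fast++
slow=2 fast=5: a[fast]=2≠0 swap→a[2]=2, slow++,fast++
slow=3 fast=6: a[fast]=3≠0 swap→a[3]=3, slow++,fast++
slow=4 fast=7: a[fast]=0, fast++
slow=4 fast=8: a[fast]=4≠0 swap→a[4]=4, slow++,fast++
slow=5 fast=9: a[fast]=0, fast++
slow=5 fast=10: a[fast]=0, fast++
slow=5 fast=11: a[fast]=0, fast++
slow=5 fast=12: a[fast]=0, fast++
slow=5 fast=13: a[fast]=0, fast++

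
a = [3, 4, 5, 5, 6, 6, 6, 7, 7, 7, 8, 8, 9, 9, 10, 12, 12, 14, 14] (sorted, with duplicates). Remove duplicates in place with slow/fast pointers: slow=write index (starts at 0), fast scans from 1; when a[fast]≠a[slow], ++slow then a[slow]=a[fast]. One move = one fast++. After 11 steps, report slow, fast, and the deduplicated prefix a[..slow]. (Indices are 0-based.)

(s=0,f=1) a[fast]=4≠a[slow]=3 write a[1]=4 → slow++,fast++
(s=1,f=2) a[fast]=5≠a[slow]=4 write a[2]=5 → slow++,fast++
(s=2,f=3) a[fast]=5=a[slow] dup → fast++
(s=2,f=4) a[fast]=6≠a[slow]=5 write a[3]=6 → slow++,fast++
(s=3,f=5) a[fast]=6=a[slow] dup → fast++
(s=3,f=6) a[fast]=6=a[slow] dup → fast++
(s=3,f=7) a[fast]=7≠a[slow]=6 write a[4]=7 → slow++,fast++
(s=4,f=8) a[fast]=7=a[slow] dup → fast++
(s=4,f=9) a[fast]=7=a[slow] dup → fast++
(s=4,f=10) a[fast]=8≠a[slow]=7 write a[5]=8 → slow++,fast++
(s=5,f=11) a[fast]=8=a[slow] dup → fast++

slow=5, fast=12, prefix=[3, 4, 5, 6, 7, 8]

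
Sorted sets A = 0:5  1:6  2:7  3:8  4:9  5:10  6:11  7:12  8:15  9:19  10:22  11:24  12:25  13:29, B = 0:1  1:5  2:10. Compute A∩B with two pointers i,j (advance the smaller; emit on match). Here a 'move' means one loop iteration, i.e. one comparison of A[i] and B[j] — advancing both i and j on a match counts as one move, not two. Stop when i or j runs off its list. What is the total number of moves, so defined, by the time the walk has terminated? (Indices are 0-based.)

i=0 j=0: 5>1, j++
i=0 j=1: 5==5 emit, i++,j++
i=1 j=2: 6<10, i++
i=2 j=2: 7<10, i++
i=3 j=2: 8<10, i++
i=4 j=2: 9<10, i++
i=5 j=2: 10==10 emit, i++,j++

7 moves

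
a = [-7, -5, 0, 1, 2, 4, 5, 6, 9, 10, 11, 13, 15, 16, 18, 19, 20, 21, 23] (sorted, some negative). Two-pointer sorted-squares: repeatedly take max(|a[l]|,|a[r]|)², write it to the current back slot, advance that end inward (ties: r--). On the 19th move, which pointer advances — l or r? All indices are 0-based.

l=0 r=18: |-7|<=|23| out[18]=529, r--
l=0 r=17: |-7|<=|21| out[17]=441, r--
l=0 r=16: |-7|<=|20| out[16]=400, r--
l=0 r=15: |-7|<=|19| out[15]=361, r--
l=0 r=14: |-7|<=|18| out[14]=324, r--
l=0 r=13: |-7|<=|16| out[13]=256, r--
l=0 r=12: |-7|<=|15| out[12]=225, r--
l=0 r=11: |-7|<=|13| out[11]=169, r--
l=0 r=10: |-7|<=|11| out[10]=121, r--
l=0 r=9: |-7|<=|10| out[9]=100, r--
l=0 r=8: |-7|<=|9| out[8]=81, r--
l=0 r=7: |-7|>|6| out[7]=49, l++
l=1 r=7: |-5|<=|6| out[6]=36, r--
l=1 r=6: |-5|<=|5| out[5]=25, r--
l=1 r=5: |-5|>|4| out[4]=25, l++
l=2 r=5: |0|<=|4| out[3]=16, r--
l=2 r=4: |0|<=|2| out[2]=4, r--
l=2 r=3: |0|<=|1| out[1]=1, r--
l=2 r=2: |0|<=|0| out[0]=0, r--

r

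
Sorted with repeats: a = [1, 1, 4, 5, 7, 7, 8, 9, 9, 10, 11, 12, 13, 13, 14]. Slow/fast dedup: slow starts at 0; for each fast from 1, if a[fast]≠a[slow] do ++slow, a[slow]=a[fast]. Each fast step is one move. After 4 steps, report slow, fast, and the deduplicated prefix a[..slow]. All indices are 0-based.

slow=3, fast=5, prefix=[1, 4, 5, 7]

(s=0,f=1) a[fast]=1=a[slow] dup → fast++
(s=0,f=2) a[fast]=4≠a[slow]=1 write a[1]=4 → slow++,fast++
(s=1,f=3) a[fast]=5≠a[slow]=4 write a[2]=5 → slow++,fast++
(s=2,f=4) a[fast]=7≠a[slow]=5 write a[3]=7 → slow++,fast++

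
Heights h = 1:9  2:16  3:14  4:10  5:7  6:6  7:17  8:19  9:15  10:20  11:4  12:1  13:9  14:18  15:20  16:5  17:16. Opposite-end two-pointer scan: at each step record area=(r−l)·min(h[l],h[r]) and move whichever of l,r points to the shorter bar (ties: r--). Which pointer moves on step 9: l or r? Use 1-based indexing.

l

[1,17] min(9,16)*16=144 best=144 * → l++
[2,17] min(16,16)*15=240 best=240 * → r--
[2,16] min(16,5)*14=70 best=240 → r--
[2,15] min(16,20)*13=208 best=240 → l++
[3,15] min(14,20)*12=168 best=240 → l++
[4,15] min(10,20)*11=110 best=240 → l++
[5,15] min(7,20)*10=70 best=240 → l++
[6,15] min(6,20)*9=54 best=240 → l++
[7,15] min(17,20)*8=136 best=240 → l++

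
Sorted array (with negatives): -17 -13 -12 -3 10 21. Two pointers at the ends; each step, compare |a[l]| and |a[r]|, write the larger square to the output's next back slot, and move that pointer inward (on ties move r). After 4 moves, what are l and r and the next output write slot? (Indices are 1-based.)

l=4, r=5, next write slot=2

l=1 r=6: |-17|<=|21| out[6]=441, r--
l=1 r=5: |-17|>|10| out[5]=289, l++
l=2 r=5: |-13|>|10| out[4]=169, l++
l=3 r=5: |-12|>|10| out[3]=144, l++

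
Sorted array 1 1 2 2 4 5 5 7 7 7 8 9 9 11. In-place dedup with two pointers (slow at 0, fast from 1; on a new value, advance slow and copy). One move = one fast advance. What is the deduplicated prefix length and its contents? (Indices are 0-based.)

(s=0,f=1) a[fast]=1=a[slow] dup → fast++
(s=0,f=2) a[fast]=2≠a[slow]=1 write a[1]=2 → slow++,fast++
(s=1,f=3) a[fast]=2=a[slow] dup → fast++
(s=1,f=4) a[fast]=4≠a[slow]=2 write a[2]=4 → slow++,fast++
(s=2,f=5) a[fast]=5≠a[slow]=4 write a[3]=5 → slow++,fast++
(s=3,f=6) a[fast]=5=a[slow] dup → fast++
(s=3,f=7) a[fast]=7≠a[slow]=5 write a[4]=7 → slow++,fast++
(s=4,f=8) a[fast]=7=a[slow] dup → fast++
(s=4,f=9) a[fast]=7=a[slow] dup → fast++
(s=4,f=10) a[fast]=8≠a[slow]=7 write a[5]=8 → slow++,fast++
(s=5,f=11) a[fast]=9≠a[slow]=8 write a[6]=9 → slow++,fast++
(s=6,f=12) a[fast]=9=a[slow] dup → fast++
(s=6,f=13) a[fast]=11≠a[slow]=9 write a[7]=11 → slow++,fast++

length 8; prefix = [1, 2, 4, 5, 7, 8, 9, 11]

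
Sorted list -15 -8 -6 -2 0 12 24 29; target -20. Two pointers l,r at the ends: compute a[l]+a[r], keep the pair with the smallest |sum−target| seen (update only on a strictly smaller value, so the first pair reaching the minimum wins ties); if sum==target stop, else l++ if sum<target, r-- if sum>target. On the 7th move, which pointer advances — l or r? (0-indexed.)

l=0 r=7: -15+29=14 d=34 *, r--
l=0 r=6: -15+24=9 d=29 *, r--
l=0 r=5: -15+12=-3 d=17 *, r--
l=0 r=4: -15+0=-15 d=5 *, r--
l=0 r=3: -15+-2=-17 d=3 *, r--
l=0 r=2: -15+-6=-21 d=1 *, l++
l=1 r=2: -8+-6=-14 d=6, r--

r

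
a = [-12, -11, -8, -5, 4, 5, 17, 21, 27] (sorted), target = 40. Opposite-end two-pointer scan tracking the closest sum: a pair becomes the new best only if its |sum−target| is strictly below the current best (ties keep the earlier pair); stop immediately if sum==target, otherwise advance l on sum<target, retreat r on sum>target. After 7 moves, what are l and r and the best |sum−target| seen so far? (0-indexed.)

[0,8] -12+27=15 d=25 * → l++
[1,8] -11+27=16 d=24 * → l++
[2,8] -8+27=19 d=21 * → l++
[3,8] -5+27=22 d=18 * → l++
[4,8] 4+27=31 d=9 * → l++
[5,8] 5+27=32 d=8 * → l++
[6,8] 17+27=44 d=4 * → r--

l=6, r=7, best |Δ|=4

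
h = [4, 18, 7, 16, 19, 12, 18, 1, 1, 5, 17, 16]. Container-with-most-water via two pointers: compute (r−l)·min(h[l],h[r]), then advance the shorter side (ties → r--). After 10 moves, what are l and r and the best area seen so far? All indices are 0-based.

l=3, r=4, best area=160

[0,11] min(4,16)*11=44 best=44 * → l++
[1,11] min(18,16)*10=160 best=160 * → r--
[1,10] min(18,17)*9=153 best=160 → r--
[1,9] min(18,5)*8=40 best=160 → r--
[1,8] min(18,1)*7=7 best=160 → r--
[1,7] min(18,1)*6=6 best=160 → r--
[1,6] min(18,18)*5=90 best=160 → r--
[1,5] min(18,12)*4=48 best=160 → r--
[1,4] min(18,19)*3=54 best=160 → l++
[2,4] min(7,19)*2=14 best=160 → l++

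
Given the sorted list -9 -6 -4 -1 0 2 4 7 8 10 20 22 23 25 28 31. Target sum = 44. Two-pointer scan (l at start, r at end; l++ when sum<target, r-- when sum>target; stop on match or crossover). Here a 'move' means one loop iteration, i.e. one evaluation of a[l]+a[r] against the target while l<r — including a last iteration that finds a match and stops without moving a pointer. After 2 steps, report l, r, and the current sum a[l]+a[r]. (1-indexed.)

[1,16] -9+31=22 <44 → l++
[2,16] -6+31=25 <44 → l++

l=3, r=16, sum=27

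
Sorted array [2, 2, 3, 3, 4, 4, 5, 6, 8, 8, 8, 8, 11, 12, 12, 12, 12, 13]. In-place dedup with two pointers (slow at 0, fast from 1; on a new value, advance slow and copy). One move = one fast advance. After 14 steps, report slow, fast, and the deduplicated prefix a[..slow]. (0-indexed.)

(s=0,f=1) a[fast]=2=a[slow] dup → fast++
(s=0,f=2) a[fast]=3≠a[slow]=2 write a[1]=3 → slow++,fast++
(s=1,f=3) a[fast]=3=a[slow] dup → fast++
(s=1,f=4) a[fast]=4≠a[slow]=3 write a[2]=4 → slow++,fast++
(s=2,f=5) a[fast]=4=a[slow] dup → fast++
(s=2,f=6) a[fast]=5≠a[slow]=4 write a[3]=5 → slow++,fast++
(s=3,f=7) a[fast]=6≠a[slow]=5 write a[4]=6 → slow++,fast++
(s=4,f=8) a[fast]=8≠a[slow]=6 write a[5]=8 → slow++,fast++
(s=5,f=9) a[fast]=8=a[slow] dup → fast++
(s=5,f=10) a[fast]=8=a[slow] dup → fast++
(s=5,f=11) a[fast]=8=a[slow] dup → fast++
(s=5,f=12) a[fast]=11≠a[slow]=8 write a[6]=11 → slow++,fast++
(s=6,f=13) a[fast]=12≠a[slow]=11 write a[7]=12 → slow++,fast++
(s=7,f=14) a[fast]=12=a[slow] dup → fast++

slow=7, fast=15, prefix=[2, 3, 4, 5, 6, 8, 11, 12]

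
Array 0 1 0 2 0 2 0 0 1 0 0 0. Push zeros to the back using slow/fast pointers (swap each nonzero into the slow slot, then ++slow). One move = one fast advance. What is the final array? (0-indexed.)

slow=0 fast=0: a[fast]=0, fast++
slow=0 fast=1: a[fast]=1≠0 swap→a[0]=1, slow++,fast++
slow=1 fast=2: a[fast]=0, fast++
slow=1 fast=3: a[fast]=2≠0 swap→a[1]=2, slow++,fast++
slow=2 fast=4: a[fast]=0, fast++
slow=2 fast=5: a[fast]=2≠0 swap→a[2]=2, slow++,fast++
slow=3 fast=6: a[fast]=0, fast++
slow=3 fast=7: a[fast]=0, fast++
slow=3 fast=8: a[fast]=1≠0 swap→a[3]=1, slow++,fast++
slow=4 fast=9: a[fast]=0, fast++
slow=4 fast=10: a[fast]=0, fast++
slow=4 fast=11: a[fast]=0, fast++

[1, 2, 2, 1, 0, 0, 0, 0, 0, 0, 0, 0]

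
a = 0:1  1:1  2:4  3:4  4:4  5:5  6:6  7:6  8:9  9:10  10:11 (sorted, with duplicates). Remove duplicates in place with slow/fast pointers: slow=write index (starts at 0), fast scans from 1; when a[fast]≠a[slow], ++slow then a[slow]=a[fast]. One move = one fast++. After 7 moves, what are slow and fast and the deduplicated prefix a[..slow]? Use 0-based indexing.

slow=3, fast=8, prefix=[1, 4, 5, 6]

slow=0 fast=1: a[fast]=1=a[slow] dup, fast++
slow=0 fast=2: a[fast]=4≠a[slow]=1 write a[1]=4, slow++,fast++
slow=1 fast=3: a[fast]=4=a[slow] dup, fast++
slow=1 fast=4: a[fast]=4=a[slow] dup, fast++
slow=1 fast=5: a[fast]=5≠a[slow]=4 write a[2]=5, slow++,fast++
slow=2 fast=6: a[fast]=6≠a[slow]=5 write a[3]=6, slow++,fast++
slow=3 fast=7: a[fast]=6=a[slow] dup, fast++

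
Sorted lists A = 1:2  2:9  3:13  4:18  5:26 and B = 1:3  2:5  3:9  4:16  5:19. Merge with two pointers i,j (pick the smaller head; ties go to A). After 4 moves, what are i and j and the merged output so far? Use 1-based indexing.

i=3, j=3, merged so far=[2, 3, 5, 9]

[i=1,j=1] A[i]=2<=B[j]=3 take 2 → i++
[i=2,j=1] A[i]=9>B[j]=3 take 3 → j++
[i=2,j=2] A[i]=9>B[j]=5 take 5 → j++
[i=2,j=3] A[i]=9<=B[j]=9 take 9 → i++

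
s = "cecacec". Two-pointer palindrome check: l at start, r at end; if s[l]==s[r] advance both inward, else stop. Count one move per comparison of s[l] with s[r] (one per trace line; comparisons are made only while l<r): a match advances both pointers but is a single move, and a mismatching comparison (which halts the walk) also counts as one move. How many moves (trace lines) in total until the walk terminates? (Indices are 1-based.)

3 moves

[1,7] 'c'=='c' → l++,r--
[2,6] 'e'=='e' → l++,r--
[3,5] 'c'=='c' → l++,r--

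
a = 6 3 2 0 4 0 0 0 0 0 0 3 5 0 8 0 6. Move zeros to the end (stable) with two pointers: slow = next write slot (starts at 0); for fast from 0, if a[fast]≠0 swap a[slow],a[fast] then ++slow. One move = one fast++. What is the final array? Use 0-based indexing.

[6, 3, 2, 4, 3, 5, 8, 6, 0, 0, 0, 0, 0, 0, 0, 0, 0]

(s=0,f=0) a[fast]=6≠0 swap→a[0]=6 → slow++,fast++
(s=1,f=1) a[fast]=3≠0 swap→a[1]=3 → slow++,fast++
(s=2,f=2) a[fast]=2≠0 swap→a[2]=2 → slow++,fast++
(s=3,f=3) a[fast]=0 → fast++
(s=3,f=4) a[fast]=4≠0 swap→a[3]=4 → slow++,fast++
(s=4,f=5) a[fast]=0 → fast++
(s=4,f=6) a[fast]=0 → fast++
(s=4,f=7) a[fast]=0 → fast++
(s=4,f=8) a[fast]=0 → fast++
(s=4,f=9) a[fast]=0 → fast++
(s=4,f=10) a[fast]=0 → fast++
(s=4,f=11) a[fast]=3≠0 swap→a[4]=3 → slow++,fast++
(s=5,f=12) a[fast]=5≠0 swap→a[5]=5 → slow++,fast++
(s=6,f=13) a[fast]=0 → fast++
(s=6,f=14) a[fast]=8≠0 swap→a[6]=8 → slow++,fast++
(s=7,f=15) a[fast]=0 → fast++
(s=7,f=16) a[fast]=6≠0 swap→a[7]=6 → slow++,fast++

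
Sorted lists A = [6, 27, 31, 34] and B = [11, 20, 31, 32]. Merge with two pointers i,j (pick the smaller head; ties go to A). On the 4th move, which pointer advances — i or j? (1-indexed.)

i=1 j=1: A[i]=6<=B[j]=11 take 6, i++
i=2 j=1: A[i]=27>B[j]=11 take 11, j++
i=2 j=2: A[i]=27>B[j]=20 take 20, j++
i=2 j=3: A[i]=27<=B[j]=31 take 27, i++

i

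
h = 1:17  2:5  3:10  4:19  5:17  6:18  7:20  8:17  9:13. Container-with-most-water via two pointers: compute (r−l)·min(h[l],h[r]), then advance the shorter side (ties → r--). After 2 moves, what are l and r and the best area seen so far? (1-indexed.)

[1,9] min(17,13)*8=104 best=104 * → r--
[1,8] min(17,17)*7=119 best=119 * → r--

l=1, r=7, best area=119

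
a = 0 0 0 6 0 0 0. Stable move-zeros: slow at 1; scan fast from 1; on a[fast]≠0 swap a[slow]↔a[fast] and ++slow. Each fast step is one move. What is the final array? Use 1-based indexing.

[6, 0, 0, 0, 0, 0, 0]

slow=1 fast=1: a[fast]=0, fast++
slow=1 fast=2: a[fast]=0, fast++
slow=1 fast=3: a[fast]=0, fast++
slow=1 fast=4: a[fast]=6≠0 swap→a[1]=6, slow++,fast++
slow=2 fast=5: a[fast]=0, fast++
slow=2 fast=6: a[fast]=0, fast++
slow=2 fast=7: a[fast]=0, fast++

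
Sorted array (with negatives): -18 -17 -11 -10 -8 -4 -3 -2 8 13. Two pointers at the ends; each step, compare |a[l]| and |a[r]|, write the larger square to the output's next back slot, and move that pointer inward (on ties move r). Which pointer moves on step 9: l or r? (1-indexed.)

[1,10] |-18|>|13| out[10]=324 → l++
[2,10] |-17|>|13| out[9]=289 → l++
[3,10] |-11|<=|13| out[8]=169 → r--
[3,9] |-11|>|8| out[7]=121 → l++
[4,9] |-10|>|8| out[6]=100 → l++
[5,9] |-8|<=|8| out[5]=64 → r--
[5,8] |-8|>|-2| out[4]=64 → l++
[6,8] |-4|>|-2| out[3]=16 → l++
[7,8] |-3|>|-2| out[2]=9 → l++

l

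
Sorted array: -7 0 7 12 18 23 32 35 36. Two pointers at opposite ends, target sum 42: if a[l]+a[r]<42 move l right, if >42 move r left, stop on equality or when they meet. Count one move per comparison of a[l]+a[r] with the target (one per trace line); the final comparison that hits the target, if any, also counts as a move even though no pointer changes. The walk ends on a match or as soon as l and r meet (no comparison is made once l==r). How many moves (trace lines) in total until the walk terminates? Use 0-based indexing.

4 moves

[0,8] -7+36=29 <42 → l++
[1,8] 0+36=36 <42 → l++
[2,8] 7+36=43 >42 → r--
[2,7] 7+35=42 → found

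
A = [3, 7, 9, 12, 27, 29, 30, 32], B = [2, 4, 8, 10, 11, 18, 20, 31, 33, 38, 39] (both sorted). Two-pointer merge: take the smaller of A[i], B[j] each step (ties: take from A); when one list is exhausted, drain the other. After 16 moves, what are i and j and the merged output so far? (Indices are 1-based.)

i=9, j=9, merged so far=[2, 3, 4, 7, 8, 9, 10, 11, 12, 18, 20, 27, 29, 30, 31, 32]

[i=1,j=1] A[i]=3>B[j]=2 take 2 → j++
[i=1,j=2] A[i]=3<=B[j]=4 take 3 → i++
[i=2,j=2] A[i]=7>B[j]=4 take 4 → j++
[i=2,j=3] A[i]=7<=B[j]=8 take 7 → i++
[i=3,j=3] A[i]=9>B[j]=8 take 8 → j++
[i=3,j=4] A[i]=9<=B[j]=10 take 9 → i++
[i=4,j=4] A[i]=12>B[j]=10 take 10 → j++
[i=4,j=5] A[i]=12>B[j]=11 take 11 → j++
[i=4,j=6] A[i]=12<=B[j]=18 take 12 → i++
[i=5,j=6] A[i]=27>B[j]=18 take 18 → j++
[i=5,j=7] A[i]=27>B[j]=20 take 20 → j++
[i=5,j=8] A[i]=27<=B[j]=31 take 27 → i++
[i=6,j=8] A[i]=29<=B[j]=31 take 29 → i++
[i=7,j=8] A[i]=30<=B[j]=31 take 30 → i++
[i=8,j=8] A[i]=32>B[j]=31 take 31 → j++
[i=8,j=9] A[i]=32<=B[j]=33 take 32 → i++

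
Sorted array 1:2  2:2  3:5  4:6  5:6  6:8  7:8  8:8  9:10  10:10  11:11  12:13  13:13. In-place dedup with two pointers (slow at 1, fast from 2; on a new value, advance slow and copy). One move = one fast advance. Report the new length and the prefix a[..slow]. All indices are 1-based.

length 7; prefix = [2, 5, 6, 8, 10, 11, 13]

slow=1 fast=2: a[fast]=2=a[slow] dup, fast++
slow=1 fast=3: a[fast]=5≠a[slow]=2 write a[2]=5, slow++,fast++
slow=2 fast=4: a[fast]=6≠a[slow]=5 write a[3]=6, slow++,fast++
slow=3 fast=5: a[fast]=6=a[slow] dup, fast++
slow=3 fast=6: a[fast]=8≠a[slow]=6 write a[4]=8, slow++,fast++
slow=4 fast=7: a[fast]=8=a[slow] dup, fast++
slow=4 fast=8: a[fast]=8=a[slow] dup, fast++
slow=4 fast=9: a[fast]=10≠a[slow]=8 write a[5]=10, slow++,fast++
slow=5 fast=10: a[fast]=10=a[slow] dup, fast++
slow=5 fast=11: a[fast]=11≠a[slow]=10 write a[6]=11, slow++,fast++
slow=6 fast=12: a[fast]=13≠a[slow]=11 write a[7]=13, slow++,fast++
slow=7 fast=13: a[fast]=13=a[slow] dup, fast++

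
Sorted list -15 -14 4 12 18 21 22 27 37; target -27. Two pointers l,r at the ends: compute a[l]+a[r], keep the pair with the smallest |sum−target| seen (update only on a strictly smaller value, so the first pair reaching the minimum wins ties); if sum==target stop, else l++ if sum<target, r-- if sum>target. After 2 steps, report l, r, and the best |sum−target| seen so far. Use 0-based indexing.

l=0, r=6, best |Δ|=39

[0,8] -15+37=22 d=49 * → r--
[0,7] -15+27=12 d=39 * → r--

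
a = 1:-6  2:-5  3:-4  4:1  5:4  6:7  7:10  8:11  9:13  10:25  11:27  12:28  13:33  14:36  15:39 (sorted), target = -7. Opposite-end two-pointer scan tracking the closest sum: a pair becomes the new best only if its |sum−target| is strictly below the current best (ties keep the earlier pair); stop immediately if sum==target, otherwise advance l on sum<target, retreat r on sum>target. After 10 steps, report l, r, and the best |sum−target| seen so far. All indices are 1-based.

l=1, r=5, best |Δ|=8

l=1 r=15: -6+39=33 d=40 *, r--
l=1 r=14: -6+36=30 d=37 *, r--
l=1 r=13: -6+33=27 d=34 *, r--
l=1 r=12: -6+28=22 d=29 *, r--
l=1 r=11: -6+27=21 d=28 *, r--
l=1 r=10: -6+25=19 d=26 *, r--
l=1 r=9: -6+13=7 d=14 *, r--
l=1 r=8: -6+11=5 d=12 *, r--
l=1 r=7: -6+10=4 d=11 *, r--
l=1 r=6: -6+7=1 d=8 *, r--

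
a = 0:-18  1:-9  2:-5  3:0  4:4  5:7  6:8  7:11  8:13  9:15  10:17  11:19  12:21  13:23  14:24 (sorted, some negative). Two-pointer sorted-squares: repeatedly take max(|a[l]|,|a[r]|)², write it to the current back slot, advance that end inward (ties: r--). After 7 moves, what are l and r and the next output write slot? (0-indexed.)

l=1, r=8, next write slot=7

[0,14] |-18|<=|24| out[14]=576 → r--
[0,13] |-18|<=|23| out[13]=529 → r--
[0,12] |-18|<=|21| out[12]=441 → r--
[0,11] |-18|<=|19| out[11]=361 → r--
[0,10] |-18|>|17| out[10]=324 → l++
[1,10] |-9|<=|17| out[9]=289 → r--
[1,9] |-9|<=|15| out[8]=225 → r--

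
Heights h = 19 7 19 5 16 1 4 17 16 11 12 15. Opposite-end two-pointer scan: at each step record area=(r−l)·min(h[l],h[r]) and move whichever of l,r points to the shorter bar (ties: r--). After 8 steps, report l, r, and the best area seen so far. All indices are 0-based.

l=0, r=3, best area=165

l=0 r=11: min(19,15)*11=165 best=165 *, r--
l=0 r=10: min(19,12)*10=120 best=165, r--
l=0 r=9: min(19,11)*9=99 best=165, r--
l=0 r=8: min(19,16)*8=128 best=165, r--
l=0 r=7: min(19,17)*7=119 best=165, r--
l=0 r=6: min(19,4)*6=24 best=165, r--
l=0 r=5: min(19,1)*5=5 best=165, r--
l=0 r=4: min(19,16)*4=64 best=165, r--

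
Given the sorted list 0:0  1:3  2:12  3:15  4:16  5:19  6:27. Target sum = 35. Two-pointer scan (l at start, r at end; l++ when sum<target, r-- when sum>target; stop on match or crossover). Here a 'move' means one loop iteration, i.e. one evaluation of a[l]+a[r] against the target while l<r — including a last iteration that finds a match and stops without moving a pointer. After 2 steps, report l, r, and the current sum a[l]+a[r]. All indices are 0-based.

l=2, r=6, sum=39

[0,6] 0+27=27 <35 → l++
[1,6] 3+27=30 <35 → l++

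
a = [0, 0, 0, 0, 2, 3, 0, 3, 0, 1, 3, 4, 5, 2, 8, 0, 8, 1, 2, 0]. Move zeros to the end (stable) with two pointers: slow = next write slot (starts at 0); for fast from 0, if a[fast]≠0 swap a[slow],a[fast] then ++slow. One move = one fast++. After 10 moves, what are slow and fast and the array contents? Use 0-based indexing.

(s=0,f=0) a[fast]=0 → fast++
(s=0,f=1) a[fast]=0 → fast++
(s=0,f=2) a[fast]=0 → fast++
(s=0,f=3) a[fast]=0 → fast++
(s=0,f=4) a[fast]=2≠0 swap→a[0]=2 → slow++,fast++
(s=1,f=5) a[fast]=3≠0 swap→a[1]=3 → slow++,fast++
(s=2,f=6) a[fast]=0 → fast++
(s=2,f=7) a[fast]=3≠0 swap→a[2]=3 → slow++,fast++
(s=3,f=8) a[fast]=0 → fast++
(s=3,f=9) a[fast]=1≠0 swap→a[3]=1 → slow++,fast++

slow=4, fast=10, a=[2, 3, 3, 1, 0, 0, 0, 0, 0, 0, 3, 4, 5, 2, 8, 0, 8, 1, 2, 0]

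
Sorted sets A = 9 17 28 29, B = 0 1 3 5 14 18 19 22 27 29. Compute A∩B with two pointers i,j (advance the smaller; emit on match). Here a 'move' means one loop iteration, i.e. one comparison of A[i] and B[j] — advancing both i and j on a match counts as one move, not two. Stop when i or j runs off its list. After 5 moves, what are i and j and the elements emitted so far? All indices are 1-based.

i=1 j=1: 9>0, j++
i=1 j=2: 9>1, j++
i=1 j=3: 9>3, j++
i=1 j=4: 9>5, j++
i=1 j=5: 9<14, i++

i=2, j=5, emitted=[]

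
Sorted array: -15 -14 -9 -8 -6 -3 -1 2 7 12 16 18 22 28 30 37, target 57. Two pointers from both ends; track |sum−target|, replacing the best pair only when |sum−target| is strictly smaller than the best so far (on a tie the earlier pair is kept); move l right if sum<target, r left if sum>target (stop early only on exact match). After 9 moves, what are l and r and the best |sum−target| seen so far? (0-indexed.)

l=9, r=15, best |Δ|=13

[0,15] -15+37=22 d=35 * → l++
[1,15] -14+37=23 d=34 * → l++
[2,15] -9+37=28 d=29 * → l++
[3,15] -8+37=29 d=28 * → l++
[4,15] -6+37=31 d=26 * → l++
[5,15] -3+37=34 d=23 * → l++
[6,15] -1+37=36 d=21 * → l++
[7,15] 2+37=39 d=18 * → l++
[8,15] 7+37=44 d=13 * → l++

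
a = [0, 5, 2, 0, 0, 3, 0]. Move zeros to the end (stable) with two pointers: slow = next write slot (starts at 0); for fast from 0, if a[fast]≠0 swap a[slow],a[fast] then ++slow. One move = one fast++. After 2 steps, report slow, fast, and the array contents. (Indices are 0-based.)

slow=0 fast=0: a[fast]=0, fast++
slow=0 fast=1: a[fast]=5≠0 swap→a[0]=5, slow++,fast++

slow=1, fast=2, a=[5, 0, 2, 0, 0, 3, 0]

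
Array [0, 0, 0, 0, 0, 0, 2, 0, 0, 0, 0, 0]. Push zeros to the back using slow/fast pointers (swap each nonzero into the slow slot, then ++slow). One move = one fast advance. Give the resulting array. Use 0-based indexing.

[2, 0, 0, 0, 0, 0, 0, 0, 0, 0, 0, 0]

(s=0,f=0) a[fast]=0 → fast++
(s=0,f=1) a[fast]=0 → fast++
(s=0,f=2) a[fast]=0 → fast++
(s=0,f=3) a[fast]=0 → fast++
(s=0,f=4) a[fast]=0 → fast++
(s=0,f=5) a[fast]=0 → fast++
(s=0,f=6) a[fast]=2≠0 swap→a[0]=2 → slow++,fast++
(s=1,f=7) a[fast]=0 → fast++
(s=1,f=8) a[fast]=0 → fast++
(s=1,f=9) a[fast]=0 → fast++
(s=1,f=10) a[fast]=0 → fast++
(s=1,f=11) a[fast]=0 → fast++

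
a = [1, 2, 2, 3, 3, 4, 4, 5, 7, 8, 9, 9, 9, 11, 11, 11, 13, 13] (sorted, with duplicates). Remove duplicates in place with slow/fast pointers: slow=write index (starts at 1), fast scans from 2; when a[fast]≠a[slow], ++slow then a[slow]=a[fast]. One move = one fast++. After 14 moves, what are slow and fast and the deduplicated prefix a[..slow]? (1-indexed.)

slow=1 fast=2: a[fast]=2≠a[slow]=1 write a[2]=2, slow++,fast++
slow=2 fast=3: a[fast]=2=a[slow] dup, fast++
slow=2 fast=4: a[fast]=3≠a[slow]=2 write a[3]=3, slow++,fast++
slow=3 fast=5: a[fast]=3=a[slow] dup, fast++
slow=3 fast=6: a[fast]=4≠a[slow]=3 write a[4]=4, slow++,fast++
slow=4 fast=7: a[fast]=4=a[slow] dup, fast++
slow=4 fast=8: a[fast]=5≠a[slow]=4 write a[5]=5, slow++,fast++
slow=5 fast=9: a[fast]=7≠a[slow]=5 write a[6]=7, slow++,fast++
slow=6 fast=10: a[fast]=8≠a[slow]=7 write a[7]=8, slow++,fast++
slow=7 fast=11: a[fast]=9≠a[slow]=8 write a[8]=9, slow++,fast++
slow=8 fast=12: a[fast]=9=a[slow] dup, fast++
slow=8 fast=13: a[fast]=9=a[slow] dup, fast++
slow=8 fast=14: a[fast]=11≠a[slow]=9 write a[9]=11, slow++,fast++
slow=9 fast=15: a[fast]=11=a[slow] dup, fast++

slow=9, fast=16, prefix=[1, 2, 3, 4, 5, 7, 8, 9, 11]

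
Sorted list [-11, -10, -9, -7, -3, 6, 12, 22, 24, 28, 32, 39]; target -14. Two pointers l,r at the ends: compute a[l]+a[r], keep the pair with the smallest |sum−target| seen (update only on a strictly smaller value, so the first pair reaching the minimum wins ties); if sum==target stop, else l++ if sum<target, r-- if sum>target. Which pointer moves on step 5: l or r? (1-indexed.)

r

l=1 r=12: -11+39=28 d=42 *, r--
l=1 r=11: -11+32=21 d=35 *, r--
l=1 r=10: -11+28=17 d=31 *, r--
l=1 r=9: -11+24=13 d=27 *, r--
l=1 r=8: -11+22=11 d=25 *, r--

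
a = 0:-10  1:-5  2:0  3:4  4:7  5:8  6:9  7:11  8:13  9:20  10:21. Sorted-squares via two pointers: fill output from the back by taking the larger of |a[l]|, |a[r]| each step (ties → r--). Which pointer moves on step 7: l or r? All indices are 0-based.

[0,10] |-10|<=|21| out[10]=441 → r--
[0,9] |-10|<=|20| out[9]=400 → r--
[0,8] |-10|<=|13| out[8]=169 → r--
[0,7] |-10|<=|11| out[7]=121 → r--
[0,6] |-10|>|9| out[6]=100 → l++
[1,6] |-5|<=|9| out[5]=81 → r--
[1,5] |-5|<=|8| out[4]=64 → r--

r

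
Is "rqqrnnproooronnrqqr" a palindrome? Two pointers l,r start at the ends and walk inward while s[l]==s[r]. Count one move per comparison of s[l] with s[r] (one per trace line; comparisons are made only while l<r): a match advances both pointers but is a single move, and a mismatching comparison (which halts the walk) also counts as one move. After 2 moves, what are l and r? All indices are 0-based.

l=0 r=18: 'r'=='r', l++,r--
l=1 r=17: 'q'=='q', l++,r--

l=2, r=16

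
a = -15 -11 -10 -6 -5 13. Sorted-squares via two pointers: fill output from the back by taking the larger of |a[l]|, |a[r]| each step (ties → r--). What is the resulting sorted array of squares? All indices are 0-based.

[0,5] |-15|>|13| out[5]=225 → l++
[1,5] |-11|<=|13| out[4]=169 → r--
[1,4] |-11|>|-5| out[3]=121 → l++
[2,4] |-10|>|-5| out[2]=100 → l++
[3,4] |-6|>|-5| out[1]=36 → l++
[4,4] |-5|<=|-5| out[0]=25 → r--

[25, 36, 100, 121, 169, 225]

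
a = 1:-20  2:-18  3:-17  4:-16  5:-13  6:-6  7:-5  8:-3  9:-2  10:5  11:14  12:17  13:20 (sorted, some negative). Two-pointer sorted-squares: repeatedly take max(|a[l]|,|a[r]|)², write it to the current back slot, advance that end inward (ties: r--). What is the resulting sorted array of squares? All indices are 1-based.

[4, 9, 25, 25, 36, 169, 196, 256, 289, 289, 324, 400, 400]

l=1 r=13: |-20|<=|20| out[13]=400, r--
l=1 r=12: |-20|>|17| out[12]=400, l++
l=2 r=12: |-18|>|17| out[11]=324, l++
l=3 r=12: |-17|<=|17| out[10]=289, r--
l=3 r=11: |-17|>|14| out[9]=289, l++
l=4 r=11: |-16|>|14| out[8]=256, l++
l=5 r=11: |-13|<=|14| out[7]=196, r--
l=5 r=10: |-13|>|5| out[6]=169, l++
l=6 r=10: |-6|>|5| out[5]=36, l++
l=7 r=10: |-5|<=|5| out[4]=25, r--
l=7 r=9: |-5|>|-2| out[3]=25, l++
l=8 r=9: |-3|>|-2| out[2]=9, l++
l=9 r=9: |-2|<=|-2| out[1]=4, r--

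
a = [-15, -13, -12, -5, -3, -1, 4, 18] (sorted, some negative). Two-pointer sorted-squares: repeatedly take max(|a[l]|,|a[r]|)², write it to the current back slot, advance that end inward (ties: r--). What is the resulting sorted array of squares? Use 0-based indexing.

[0,7] |-15|<=|18| out[7]=324 → r--
[0,6] |-15|>|4| out[6]=225 → l++
[1,6] |-13|>|4| out[5]=169 → l++
[2,6] |-12|>|4| out[4]=144 → l++
[3,6] |-5|>|4| out[3]=25 → l++
[4,6] |-3|<=|4| out[2]=16 → r--
[4,5] |-3|>|-1| out[1]=9 → l++
[5,5] |-1|<=|-1| out[0]=1 → r--

[1, 9, 16, 25, 144, 169, 225, 324]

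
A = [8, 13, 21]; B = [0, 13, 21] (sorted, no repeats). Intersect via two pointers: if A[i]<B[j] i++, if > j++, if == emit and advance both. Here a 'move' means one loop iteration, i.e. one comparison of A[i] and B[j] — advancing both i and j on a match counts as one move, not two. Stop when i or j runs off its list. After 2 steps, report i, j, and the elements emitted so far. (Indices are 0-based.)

[i=0,j=0] 8>0 → j++
[i=0,j=1] 8<13 → i++

i=1, j=1, emitted=[]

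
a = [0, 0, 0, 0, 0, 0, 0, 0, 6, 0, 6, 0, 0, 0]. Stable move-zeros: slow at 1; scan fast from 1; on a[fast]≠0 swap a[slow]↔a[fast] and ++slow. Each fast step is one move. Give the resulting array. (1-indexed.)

slow=1 fast=1: a[fast]=0, fast++
slow=1 fast=2: a[fast]=0, fast++
slow=1 fast=3: a[fast]=0, fast++
slow=1 fast=4: a[fast]=0, fast++
slow=1 fast=5: a[fast]=0, fast++
slow=1 fast=6: a[fast]=0, fast++
slow=1 fast=7: a[fast]=0, fast++
slow=1 fast=8: a[fast]=0, fast++
slow=1 fast=9: a[fast]=6≠0 swap→a[1]=6, slow++,fast++
slow=2 fast=10: a[fast]=0, fast++
slow=2 fast=11: a[fast]=6≠0 swap→a[2]=6, slow++,fast++
slow=3 fast=12: a[fast]=0, fast++
slow=3 fast=13: a[fast]=0, fast++
slow=3 fast=14: a[fast]=0, fast++

[6, 6, 0, 0, 0, 0, 0, 0, 0, 0, 0, 0, 0, 0]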